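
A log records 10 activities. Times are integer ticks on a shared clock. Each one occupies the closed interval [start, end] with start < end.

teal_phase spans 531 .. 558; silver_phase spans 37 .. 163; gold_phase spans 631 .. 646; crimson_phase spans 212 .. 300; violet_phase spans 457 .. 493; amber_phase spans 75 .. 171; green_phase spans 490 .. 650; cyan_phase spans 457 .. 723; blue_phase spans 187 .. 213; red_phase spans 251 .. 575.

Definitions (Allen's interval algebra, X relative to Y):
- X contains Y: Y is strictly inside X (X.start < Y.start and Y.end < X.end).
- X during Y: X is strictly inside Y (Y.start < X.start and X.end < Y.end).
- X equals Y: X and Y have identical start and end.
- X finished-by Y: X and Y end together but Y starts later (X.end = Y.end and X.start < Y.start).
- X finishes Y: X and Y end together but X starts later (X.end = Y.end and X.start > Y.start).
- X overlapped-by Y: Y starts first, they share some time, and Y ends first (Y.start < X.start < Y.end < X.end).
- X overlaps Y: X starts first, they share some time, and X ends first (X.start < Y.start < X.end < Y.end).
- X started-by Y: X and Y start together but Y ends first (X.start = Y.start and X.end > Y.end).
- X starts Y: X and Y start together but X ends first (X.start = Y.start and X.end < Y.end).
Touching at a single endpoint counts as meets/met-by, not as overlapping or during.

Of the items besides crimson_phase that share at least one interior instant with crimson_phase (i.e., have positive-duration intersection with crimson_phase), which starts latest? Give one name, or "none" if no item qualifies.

Target crimson_phase = [212, 300].
amber_phase [75, 171] → before → excluded.
blue_phase [187, 213] → overlaps → candidate.
cyan_phase [457, 723] → after → excluded.
gold_phase [631, 646] → after → excluded.
green_phase [490, 650] → after → excluded.
red_phase [251, 575] → overlapped-by → candidate.
silver_phase [37, 163] → before → excluded.
teal_phase [531, 558] → after → excluded.
violet_phase [457, 493] → after → excluded.
Among candidates, latest start is 251 → red_phase.

red_phase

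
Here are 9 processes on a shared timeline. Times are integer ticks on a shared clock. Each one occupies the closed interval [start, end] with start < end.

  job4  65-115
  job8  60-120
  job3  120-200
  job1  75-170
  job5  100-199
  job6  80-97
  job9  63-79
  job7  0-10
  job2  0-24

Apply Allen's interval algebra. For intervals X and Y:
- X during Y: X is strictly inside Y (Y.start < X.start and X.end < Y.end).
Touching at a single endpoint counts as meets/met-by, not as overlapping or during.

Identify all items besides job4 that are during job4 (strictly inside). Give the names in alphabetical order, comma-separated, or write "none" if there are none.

job6

Target job4 = [65, 115].
job1 [75, 170] → overlapped-by → no.
job2 [0, 24] → before → no.
job3 [120, 200] → after → no.
job5 [100, 199] → overlapped-by → no.
job6 [80, 97] → during → yes.
job7 [0, 10] → before → no.
job8 [60, 120] → contains → no.
job9 [63, 79] → overlaps → no.
Result: job6.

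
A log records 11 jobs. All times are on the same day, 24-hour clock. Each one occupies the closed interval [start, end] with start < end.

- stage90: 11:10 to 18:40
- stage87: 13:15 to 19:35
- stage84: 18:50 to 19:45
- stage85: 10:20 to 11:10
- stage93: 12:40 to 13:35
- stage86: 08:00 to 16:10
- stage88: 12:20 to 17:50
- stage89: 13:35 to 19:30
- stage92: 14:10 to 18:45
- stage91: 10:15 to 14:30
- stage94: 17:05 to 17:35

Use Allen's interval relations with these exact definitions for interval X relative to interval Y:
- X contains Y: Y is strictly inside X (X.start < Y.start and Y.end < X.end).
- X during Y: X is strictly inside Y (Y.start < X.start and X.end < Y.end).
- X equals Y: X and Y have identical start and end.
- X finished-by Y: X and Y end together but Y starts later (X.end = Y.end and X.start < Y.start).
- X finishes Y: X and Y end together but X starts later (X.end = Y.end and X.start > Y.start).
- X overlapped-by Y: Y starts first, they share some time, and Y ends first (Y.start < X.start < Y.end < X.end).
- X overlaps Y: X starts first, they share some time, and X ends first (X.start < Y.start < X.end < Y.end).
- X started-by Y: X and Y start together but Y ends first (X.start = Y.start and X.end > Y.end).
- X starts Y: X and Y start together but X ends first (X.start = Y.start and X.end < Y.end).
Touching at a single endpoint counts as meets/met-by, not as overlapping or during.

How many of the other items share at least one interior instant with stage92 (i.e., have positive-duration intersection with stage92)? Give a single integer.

7

Target stage92 = [14:10, 18:45].
stage84 [18:50, 19:45] → after → no.
stage85 [10:20, 11:10] → before → no.
stage86 [08:00, 16:10] → overlaps → counts.
stage87 [13:15, 19:35] → contains → counts.
stage88 [12:20, 17:50] → overlaps → counts.
stage89 [13:35, 19:30] → contains → counts.
stage90 [11:10, 18:40] → overlaps → counts.
stage91 [10:15, 14:30] → overlaps → counts.
stage93 [12:40, 13:35] → before → no.
stage94 [17:05, 17:35] → during → counts.
Total: 7.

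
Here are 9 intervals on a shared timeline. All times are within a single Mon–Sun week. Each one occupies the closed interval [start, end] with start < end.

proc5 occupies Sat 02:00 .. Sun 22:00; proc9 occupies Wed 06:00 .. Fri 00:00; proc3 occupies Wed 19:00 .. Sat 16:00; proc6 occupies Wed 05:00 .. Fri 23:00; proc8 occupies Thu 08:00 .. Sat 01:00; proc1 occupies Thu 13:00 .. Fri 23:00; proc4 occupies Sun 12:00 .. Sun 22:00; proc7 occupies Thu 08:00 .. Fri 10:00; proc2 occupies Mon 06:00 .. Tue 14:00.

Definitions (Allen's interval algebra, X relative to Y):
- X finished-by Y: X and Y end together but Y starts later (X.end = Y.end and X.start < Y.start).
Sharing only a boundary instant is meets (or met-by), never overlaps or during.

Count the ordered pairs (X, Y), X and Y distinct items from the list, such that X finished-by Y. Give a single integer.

2

Checking all 72 ordered pairs for relation 'finished-by'; matching pairs in alphabetical order:
(proc5, proc4): proc5 finished-by proc4 ✓
(proc6, proc1): proc6 finished-by proc1 ✓
Count: 2.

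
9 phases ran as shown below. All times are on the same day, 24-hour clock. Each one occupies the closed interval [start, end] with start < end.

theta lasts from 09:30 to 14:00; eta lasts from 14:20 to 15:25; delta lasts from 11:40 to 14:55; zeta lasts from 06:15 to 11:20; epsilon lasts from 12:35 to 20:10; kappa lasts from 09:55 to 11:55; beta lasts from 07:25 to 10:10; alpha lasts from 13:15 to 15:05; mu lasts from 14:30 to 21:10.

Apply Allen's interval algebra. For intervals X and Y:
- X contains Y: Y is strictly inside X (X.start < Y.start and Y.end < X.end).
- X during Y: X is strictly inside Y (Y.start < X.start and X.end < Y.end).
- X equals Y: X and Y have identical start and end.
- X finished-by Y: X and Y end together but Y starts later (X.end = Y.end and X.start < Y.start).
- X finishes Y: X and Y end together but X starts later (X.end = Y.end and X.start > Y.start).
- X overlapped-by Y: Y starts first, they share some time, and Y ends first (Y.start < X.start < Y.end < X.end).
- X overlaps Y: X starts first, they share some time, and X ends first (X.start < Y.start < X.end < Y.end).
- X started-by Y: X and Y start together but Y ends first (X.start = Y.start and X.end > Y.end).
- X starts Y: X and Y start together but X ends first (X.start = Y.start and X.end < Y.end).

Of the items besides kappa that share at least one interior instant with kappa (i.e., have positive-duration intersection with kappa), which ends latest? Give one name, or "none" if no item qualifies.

delta

Target kappa = [09:55, 11:55].
alpha [13:15, 15:05] → after → excluded.
beta [07:25, 10:10] → overlaps → candidate.
delta [11:40, 14:55] → overlapped-by → candidate.
epsilon [12:35, 20:10] → after → excluded.
eta [14:20, 15:25] → after → excluded.
mu [14:30, 21:10] → after → excluded.
theta [09:30, 14:00] → contains → candidate.
zeta [06:15, 11:20] → overlaps → candidate.
Among candidates, latest end is 14:55 → delta.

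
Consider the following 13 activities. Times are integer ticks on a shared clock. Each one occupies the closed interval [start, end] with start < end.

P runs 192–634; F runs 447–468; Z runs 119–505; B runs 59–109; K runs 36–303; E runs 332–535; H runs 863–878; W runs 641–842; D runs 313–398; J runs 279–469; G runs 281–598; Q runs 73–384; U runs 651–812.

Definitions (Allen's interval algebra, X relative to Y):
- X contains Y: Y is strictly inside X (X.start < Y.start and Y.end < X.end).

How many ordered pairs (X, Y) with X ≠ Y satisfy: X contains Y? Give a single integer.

16

Checking all 156 ordered pairs for relation 'contains'; matching pairs in alphabetical order:
(E, F): E contains F ✓
(G, D): G contains D ✓
(G, E): G contains E ✓
(G, F): G contains F ✓
(J, D): J contains D ✓
(J, F): J contains F ✓
(K, B): K contains B ✓
(P, D): P contains D ✓
(P, E): P contains E ✓
(P, F): P contains F ✓
(P, G): P contains G ✓
(P, J): P contains J ✓
(W, U): W contains U ✓
(Z, D): Z contains D ✓
(Z, F): Z contains F ✓
(Z, J): Z contains J ✓
Count: 16.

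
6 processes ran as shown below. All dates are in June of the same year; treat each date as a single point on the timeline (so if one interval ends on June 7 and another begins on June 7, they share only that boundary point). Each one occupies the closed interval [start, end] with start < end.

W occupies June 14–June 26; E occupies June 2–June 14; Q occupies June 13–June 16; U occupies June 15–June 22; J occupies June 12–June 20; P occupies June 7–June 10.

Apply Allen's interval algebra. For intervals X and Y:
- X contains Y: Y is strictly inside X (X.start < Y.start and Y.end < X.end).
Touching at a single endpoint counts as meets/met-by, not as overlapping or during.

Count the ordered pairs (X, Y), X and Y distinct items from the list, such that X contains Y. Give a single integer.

3

Checking all 30 ordered pairs for relation 'contains'; matching pairs in alphabetical order:
(E, P): E contains P ✓
(J, Q): J contains Q ✓
(W, U): W contains U ✓
Count: 3.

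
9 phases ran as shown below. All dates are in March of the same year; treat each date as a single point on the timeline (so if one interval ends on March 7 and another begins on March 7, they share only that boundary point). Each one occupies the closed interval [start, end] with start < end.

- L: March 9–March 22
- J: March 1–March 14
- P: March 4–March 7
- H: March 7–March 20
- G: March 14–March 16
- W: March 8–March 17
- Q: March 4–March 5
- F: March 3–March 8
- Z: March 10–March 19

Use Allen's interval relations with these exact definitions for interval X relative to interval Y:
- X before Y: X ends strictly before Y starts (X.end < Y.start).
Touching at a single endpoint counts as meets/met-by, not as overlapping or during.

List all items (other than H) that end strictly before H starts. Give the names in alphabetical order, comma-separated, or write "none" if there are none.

Q

Target H = [March 7, March 20].
F [March 3, March 8] → overlaps → no.
G [March 14, March 16] → during → no.
J [March 1, March 14] → overlaps → no.
L [March 9, March 22] → overlapped-by → no.
P [March 4, March 7] → meets → no.
Q [March 4, March 5] → before → yes.
W [March 8, March 17] → during → no.
Z [March 10, March 19] → during → no.
Result: Q.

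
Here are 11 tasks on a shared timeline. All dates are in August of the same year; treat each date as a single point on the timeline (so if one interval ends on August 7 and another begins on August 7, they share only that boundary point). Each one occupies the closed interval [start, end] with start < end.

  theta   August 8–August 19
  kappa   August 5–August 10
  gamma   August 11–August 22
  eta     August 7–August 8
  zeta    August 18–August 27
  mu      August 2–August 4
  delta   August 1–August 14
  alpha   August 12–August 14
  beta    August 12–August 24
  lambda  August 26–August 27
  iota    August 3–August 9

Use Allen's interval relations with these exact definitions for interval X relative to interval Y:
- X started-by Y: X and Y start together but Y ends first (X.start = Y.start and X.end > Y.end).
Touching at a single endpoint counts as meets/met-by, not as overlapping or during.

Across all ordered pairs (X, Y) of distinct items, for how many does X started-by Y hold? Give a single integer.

1

Checking all 110 ordered pairs for relation 'started-by'; matching pairs in alphabetical order:
(beta, alpha): beta started-by alpha ✓
Count: 1.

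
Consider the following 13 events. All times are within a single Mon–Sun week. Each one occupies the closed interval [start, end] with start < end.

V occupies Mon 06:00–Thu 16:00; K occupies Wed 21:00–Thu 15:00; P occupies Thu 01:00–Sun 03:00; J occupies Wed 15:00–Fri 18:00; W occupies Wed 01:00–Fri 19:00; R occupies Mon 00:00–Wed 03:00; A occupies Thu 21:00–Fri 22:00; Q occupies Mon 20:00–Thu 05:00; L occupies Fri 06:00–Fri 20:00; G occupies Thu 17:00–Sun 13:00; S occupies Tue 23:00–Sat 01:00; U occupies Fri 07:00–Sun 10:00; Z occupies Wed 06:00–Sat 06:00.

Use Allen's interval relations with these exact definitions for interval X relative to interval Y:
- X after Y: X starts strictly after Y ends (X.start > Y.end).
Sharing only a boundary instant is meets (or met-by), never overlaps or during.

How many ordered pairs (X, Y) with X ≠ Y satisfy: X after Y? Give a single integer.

20

Checking all 156 ordered pairs for relation 'after'; matching pairs in alphabetical order:
(A, K): A after K ✓
(A, Q): A after Q ✓
(A, R): A after R ✓
(A, V): A after V ✓
(G, K): G after K ✓
(G, Q): G after Q ✓
(G, R): G after R ✓
(G, V): G after V ✓
(J, R): J after R ✓
(K, R): K after R ✓
(L, K): L after K ✓
(L, Q): L after Q ✓
(L, R): L after R ✓
(L, V): L after V ✓
(P, R): P after R ✓
(U, K): U after K ✓
(U, Q): U after Q ✓
(U, R): U after R ✓
(U, V): U after V ✓
(Z, R): Z after R ✓
Count: 20.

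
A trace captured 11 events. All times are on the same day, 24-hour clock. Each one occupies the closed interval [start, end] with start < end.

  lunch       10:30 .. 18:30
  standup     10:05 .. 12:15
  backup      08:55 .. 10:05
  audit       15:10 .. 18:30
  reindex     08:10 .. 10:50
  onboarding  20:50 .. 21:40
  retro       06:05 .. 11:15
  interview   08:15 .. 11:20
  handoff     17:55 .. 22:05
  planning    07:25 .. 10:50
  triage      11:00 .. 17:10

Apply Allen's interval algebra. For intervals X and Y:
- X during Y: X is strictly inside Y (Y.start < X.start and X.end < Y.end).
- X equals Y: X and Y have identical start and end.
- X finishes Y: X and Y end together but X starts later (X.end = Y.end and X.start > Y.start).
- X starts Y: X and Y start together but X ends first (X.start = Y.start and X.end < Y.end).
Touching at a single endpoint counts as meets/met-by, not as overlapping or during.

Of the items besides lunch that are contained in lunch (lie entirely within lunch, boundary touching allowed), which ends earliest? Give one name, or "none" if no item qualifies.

Target lunch = [10:30, 18:30].
audit [15:10, 18:30] → finishes → candidate.
backup [08:55, 10:05] → before → excluded.
handoff [17:55, 22:05] → overlapped-by → excluded.
interview [08:15, 11:20] → overlaps → excluded.
onboarding [20:50, 21:40] → after → excluded.
planning [07:25, 10:50] → overlaps → excluded.
reindex [08:10, 10:50] → overlaps → excluded.
retro [06:05, 11:15] → overlaps → excluded.
standup [10:05, 12:15] → overlaps → excluded.
triage [11:00, 17:10] → during → candidate.
Among candidates, earliest end is 17:10 → triage.

triage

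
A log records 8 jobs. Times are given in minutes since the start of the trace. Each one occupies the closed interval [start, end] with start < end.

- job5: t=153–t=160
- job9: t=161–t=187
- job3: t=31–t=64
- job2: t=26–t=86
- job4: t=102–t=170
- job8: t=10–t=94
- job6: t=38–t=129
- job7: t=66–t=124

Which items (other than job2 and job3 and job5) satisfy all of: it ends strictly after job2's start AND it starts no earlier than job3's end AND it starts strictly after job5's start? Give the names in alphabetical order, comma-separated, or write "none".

Conditions: its end is strictly after job2's start (X.end > t=26) AND its start is no earlier than job3's end (X.start >= t=64) AND its start is strictly after job5's start (X.start > t=153).
job4: end t=170 > t=26? ✓; start t=102 >= t=64? ✓; start t=102 > t=153? ✗ → no.
job6: end t=129 > t=26? ✓; start t=38 >= t=64? ✗; start t=38 > t=153? ✗ → no.
job7: end t=124 > t=26? ✓; start t=66 >= t=64? ✓; start t=66 > t=153? ✗ → no.
job8: end t=94 > t=26? ✓; start t=10 >= t=64? ✗; start t=10 > t=153? ✗ → no.
job9: end t=187 > t=26? ✓; start t=161 >= t=64? ✓; start t=161 > t=153? ✓ → yes.
Result: job9.

job9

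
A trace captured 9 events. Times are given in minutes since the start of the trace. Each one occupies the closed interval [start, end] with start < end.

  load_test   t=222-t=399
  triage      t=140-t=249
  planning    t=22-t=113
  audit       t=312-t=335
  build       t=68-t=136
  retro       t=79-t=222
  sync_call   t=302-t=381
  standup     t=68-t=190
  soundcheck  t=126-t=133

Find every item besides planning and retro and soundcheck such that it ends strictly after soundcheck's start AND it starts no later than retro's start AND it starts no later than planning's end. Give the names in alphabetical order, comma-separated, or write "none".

Conditions: its end is strictly after soundcheck's start (X.end > t=126) AND its start is no later than retro's start (X.start <= t=79) AND its start is no later than planning's end (X.start <= t=113).
audit: end t=335 > t=126? ✓; start t=312 <= t=79? ✗; start t=312 <= t=113? ✗ → no.
build: end t=136 > t=126? ✓; start t=68 <= t=79? ✓; start t=68 <= t=113? ✓ → yes.
load_test: end t=399 > t=126? ✓; start t=222 <= t=79? ✗; start t=222 <= t=113? ✗ → no.
standup: end t=190 > t=126? ✓; start t=68 <= t=79? ✓; start t=68 <= t=113? ✓ → yes.
sync_call: end t=381 > t=126? ✓; start t=302 <= t=79? ✗; start t=302 <= t=113? ✗ → no.
triage: end t=249 > t=126? ✓; start t=140 <= t=79? ✗; start t=140 <= t=113? ✗ → no.
Result: build, standup.

build, standup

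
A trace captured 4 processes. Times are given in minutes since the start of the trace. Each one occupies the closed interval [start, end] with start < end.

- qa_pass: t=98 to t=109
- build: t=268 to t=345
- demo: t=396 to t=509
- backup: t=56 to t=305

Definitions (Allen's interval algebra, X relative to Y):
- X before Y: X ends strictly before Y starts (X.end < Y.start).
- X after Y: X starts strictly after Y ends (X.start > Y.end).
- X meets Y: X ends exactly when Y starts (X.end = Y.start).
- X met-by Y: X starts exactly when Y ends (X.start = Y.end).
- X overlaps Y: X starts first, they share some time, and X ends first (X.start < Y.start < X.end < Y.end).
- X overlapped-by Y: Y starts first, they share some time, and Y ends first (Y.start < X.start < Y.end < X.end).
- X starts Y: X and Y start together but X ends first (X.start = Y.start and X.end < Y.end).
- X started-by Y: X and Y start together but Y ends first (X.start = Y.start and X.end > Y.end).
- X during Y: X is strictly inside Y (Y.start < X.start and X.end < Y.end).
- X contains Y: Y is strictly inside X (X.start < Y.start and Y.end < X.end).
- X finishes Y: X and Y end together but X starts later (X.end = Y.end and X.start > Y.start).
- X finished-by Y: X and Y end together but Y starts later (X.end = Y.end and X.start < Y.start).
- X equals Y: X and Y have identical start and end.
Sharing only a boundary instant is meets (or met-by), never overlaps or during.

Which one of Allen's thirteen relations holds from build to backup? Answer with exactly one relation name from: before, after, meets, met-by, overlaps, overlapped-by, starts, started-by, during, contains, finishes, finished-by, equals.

overlapped-by

build = [t=268, t=345]; backup = [t=56, t=305].
Compare endpoints: build.start > backup.start, build.start < backup.end, build.end > backup.start, build.end > backup.end.
That pattern is 'overlapped-by'.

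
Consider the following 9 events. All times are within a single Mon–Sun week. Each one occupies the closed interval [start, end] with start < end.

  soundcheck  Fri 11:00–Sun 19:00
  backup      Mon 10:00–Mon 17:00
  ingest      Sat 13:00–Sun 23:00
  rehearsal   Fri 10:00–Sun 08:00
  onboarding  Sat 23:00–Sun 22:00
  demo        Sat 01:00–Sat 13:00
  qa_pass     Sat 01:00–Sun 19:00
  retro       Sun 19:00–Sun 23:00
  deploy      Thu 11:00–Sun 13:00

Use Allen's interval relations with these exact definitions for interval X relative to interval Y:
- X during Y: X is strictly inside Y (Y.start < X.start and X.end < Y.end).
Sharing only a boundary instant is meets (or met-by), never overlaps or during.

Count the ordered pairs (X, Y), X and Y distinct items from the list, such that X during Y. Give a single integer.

5

Checking all 72 ordered pairs for relation 'during'; matching pairs in alphabetical order:
(demo, deploy): demo during deploy ✓
(demo, rehearsal): demo during rehearsal ✓
(demo, soundcheck): demo during soundcheck ✓
(onboarding, ingest): onboarding during ingest ✓
(rehearsal, deploy): rehearsal during deploy ✓
Count: 5.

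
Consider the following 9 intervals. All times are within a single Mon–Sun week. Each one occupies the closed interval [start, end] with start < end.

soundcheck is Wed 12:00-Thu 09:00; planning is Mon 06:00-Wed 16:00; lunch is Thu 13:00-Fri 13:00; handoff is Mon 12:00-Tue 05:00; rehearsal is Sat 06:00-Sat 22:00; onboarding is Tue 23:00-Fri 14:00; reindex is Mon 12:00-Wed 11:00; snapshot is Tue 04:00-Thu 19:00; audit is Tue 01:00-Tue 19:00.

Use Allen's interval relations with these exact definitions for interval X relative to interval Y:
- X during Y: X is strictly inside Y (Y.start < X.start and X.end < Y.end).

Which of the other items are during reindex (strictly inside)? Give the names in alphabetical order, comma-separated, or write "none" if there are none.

Target reindex = [Mon 12:00, Wed 11:00].
audit [Tue 01:00, Tue 19:00] → during → yes.
handoff [Mon 12:00, Tue 05:00] → starts → no.
lunch [Thu 13:00, Fri 13:00] → after → no.
onboarding [Tue 23:00, Fri 14:00] → overlapped-by → no.
planning [Mon 06:00, Wed 16:00] → contains → no.
rehearsal [Sat 06:00, Sat 22:00] → after → no.
snapshot [Tue 04:00, Thu 19:00] → overlapped-by → no.
soundcheck [Wed 12:00, Thu 09:00] → after → no.
Result: audit.

audit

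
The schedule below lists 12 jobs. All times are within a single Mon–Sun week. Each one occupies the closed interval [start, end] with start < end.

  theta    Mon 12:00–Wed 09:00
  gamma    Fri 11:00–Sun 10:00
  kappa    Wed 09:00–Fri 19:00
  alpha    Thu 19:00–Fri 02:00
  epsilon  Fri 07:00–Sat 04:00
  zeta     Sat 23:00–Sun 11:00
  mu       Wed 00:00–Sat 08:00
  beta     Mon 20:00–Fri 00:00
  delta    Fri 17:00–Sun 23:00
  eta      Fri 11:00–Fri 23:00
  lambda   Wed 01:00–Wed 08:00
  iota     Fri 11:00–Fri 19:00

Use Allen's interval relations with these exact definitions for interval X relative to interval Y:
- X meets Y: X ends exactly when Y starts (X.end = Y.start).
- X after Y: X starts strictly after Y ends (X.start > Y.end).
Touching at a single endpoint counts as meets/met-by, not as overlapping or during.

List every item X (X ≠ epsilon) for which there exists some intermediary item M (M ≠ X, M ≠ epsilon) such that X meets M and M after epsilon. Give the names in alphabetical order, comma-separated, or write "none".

Target epsilon = [Fri 07:00, Sat 04:00].
Intermediaries M with M after epsilon: zeta.
Via zeta — items with X meets zeta: none.
Union: none.

none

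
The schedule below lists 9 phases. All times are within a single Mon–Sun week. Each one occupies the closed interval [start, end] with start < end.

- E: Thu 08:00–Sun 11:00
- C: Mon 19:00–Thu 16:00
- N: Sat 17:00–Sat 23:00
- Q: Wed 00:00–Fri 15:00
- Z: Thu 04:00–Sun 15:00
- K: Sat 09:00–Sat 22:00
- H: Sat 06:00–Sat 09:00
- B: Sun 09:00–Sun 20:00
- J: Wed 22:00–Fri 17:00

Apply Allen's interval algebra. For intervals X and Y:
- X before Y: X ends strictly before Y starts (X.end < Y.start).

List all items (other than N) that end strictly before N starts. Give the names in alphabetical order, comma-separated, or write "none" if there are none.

C, H, J, Q

Target N = [Sat 17:00, Sat 23:00].
B [Sun 09:00, Sun 20:00] → after → no.
C [Mon 19:00, Thu 16:00] → before → yes.
E [Thu 08:00, Sun 11:00] → contains → no.
H [Sat 06:00, Sat 09:00] → before → yes.
J [Wed 22:00, Fri 17:00] → before → yes.
K [Sat 09:00, Sat 22:00] → overlaps → no.
Q [Wed 00:00, Fri 15:00] → before → yes.
Z [Thu 04:00, Sun 15:00] → contains → no.
Result: C, H, J, Q.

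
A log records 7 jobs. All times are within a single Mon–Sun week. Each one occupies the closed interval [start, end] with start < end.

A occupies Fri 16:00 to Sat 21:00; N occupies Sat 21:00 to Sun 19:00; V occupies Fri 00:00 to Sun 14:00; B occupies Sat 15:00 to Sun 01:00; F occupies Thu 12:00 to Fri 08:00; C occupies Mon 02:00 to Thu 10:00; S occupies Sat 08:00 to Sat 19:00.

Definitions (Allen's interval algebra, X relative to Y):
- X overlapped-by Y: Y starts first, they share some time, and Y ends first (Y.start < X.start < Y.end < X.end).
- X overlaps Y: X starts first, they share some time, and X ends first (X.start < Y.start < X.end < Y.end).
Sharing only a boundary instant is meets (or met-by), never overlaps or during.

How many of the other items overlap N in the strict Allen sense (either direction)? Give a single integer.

Target N = [Sat 21:00, Sun 19:00].
A [Fri 16:00, Sat 21:00] → meets → no.
B [Sat 15:00, Sun 01:00] → overlaps → counts.
C [Mon 02:00, Thu 10:00] → before → no.
F [Thu 12:00, Fri 08:00] → before → no.
S [Sat 08:00, Sat 19:00] → before → no.
V [Fri 00:00, Sun 14:00] → overlaps → counts.
Total: 2.

2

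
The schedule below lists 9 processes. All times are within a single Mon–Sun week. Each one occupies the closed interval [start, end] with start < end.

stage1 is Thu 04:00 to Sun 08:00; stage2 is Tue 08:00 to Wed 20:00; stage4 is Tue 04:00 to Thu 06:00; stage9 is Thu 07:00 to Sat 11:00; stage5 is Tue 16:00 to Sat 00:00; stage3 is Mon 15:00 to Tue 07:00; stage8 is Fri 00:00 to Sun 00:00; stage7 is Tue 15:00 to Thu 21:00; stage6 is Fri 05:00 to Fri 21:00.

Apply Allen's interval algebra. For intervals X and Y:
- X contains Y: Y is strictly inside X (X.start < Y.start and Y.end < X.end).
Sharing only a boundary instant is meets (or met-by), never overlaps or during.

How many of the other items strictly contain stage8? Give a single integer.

1

Target stage8 = [Fri 00:00, Sun 00:00].
stage1 [Thu 04:00, Sun 08:00] → contains → counts.
stage2 [Tue 08:00, Wed 20:00] → before → no.
stage3 [Mon 15:00, Tue 07:00] → before → no.
stage4 [Tue 04:00, Thu 06:00] → before → no.
stage5 [Tue 16:00, Sat 00:00] → overlaps → no.
stage6 [Fri 05:00, Fri 21:00] → during → no.
stage7 [Tue 15:00, Thu 21:00] → before → no.
stage9 [Thu 07:00, Sat 11:00] → overlaps → no.
Total: 1.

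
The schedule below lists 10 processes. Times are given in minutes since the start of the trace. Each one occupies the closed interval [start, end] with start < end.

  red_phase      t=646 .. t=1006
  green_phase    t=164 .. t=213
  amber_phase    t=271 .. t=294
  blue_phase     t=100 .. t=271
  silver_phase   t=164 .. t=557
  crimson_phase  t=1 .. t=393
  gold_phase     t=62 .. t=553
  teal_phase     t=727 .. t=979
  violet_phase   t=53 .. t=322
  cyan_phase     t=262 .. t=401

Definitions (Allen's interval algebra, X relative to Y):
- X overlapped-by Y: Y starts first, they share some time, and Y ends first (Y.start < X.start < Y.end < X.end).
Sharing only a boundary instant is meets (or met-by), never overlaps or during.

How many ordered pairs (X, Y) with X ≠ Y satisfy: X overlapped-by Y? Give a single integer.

9

Checking all 90 ordered pairs for relation 'overlapped-by'; matching pairs in alphabetical order:
(cyan_phase, blue_phase): cyan_phase overlapped-by blue_phase ✓
(cyan_phase, crimson_phase): cyan_phase overlapped-by crimson_phase ✓
(cyan_phase, violet_phase): cyan_phase overlapped-by violet_phase ✓
(gold_phase, crimson_phase): gold_phase overlapped-by crimson_phase ✓
(gold_phase, violet_phase): gold_phase overlapped-by violet_phase ✓
(silver_phase, blue_phase): silver_phase overlapped-by blue_phase ✓
(silver_phase, crimson_phase): silver_phase overlapped-by crimson_phase ✓
(silver_phase, gold_phase): silver_phase overlapped-by gold_phase ✓
(silver_phase, violet_phase): silver_phase overlapped-by violet_phase ✓
Count: 9.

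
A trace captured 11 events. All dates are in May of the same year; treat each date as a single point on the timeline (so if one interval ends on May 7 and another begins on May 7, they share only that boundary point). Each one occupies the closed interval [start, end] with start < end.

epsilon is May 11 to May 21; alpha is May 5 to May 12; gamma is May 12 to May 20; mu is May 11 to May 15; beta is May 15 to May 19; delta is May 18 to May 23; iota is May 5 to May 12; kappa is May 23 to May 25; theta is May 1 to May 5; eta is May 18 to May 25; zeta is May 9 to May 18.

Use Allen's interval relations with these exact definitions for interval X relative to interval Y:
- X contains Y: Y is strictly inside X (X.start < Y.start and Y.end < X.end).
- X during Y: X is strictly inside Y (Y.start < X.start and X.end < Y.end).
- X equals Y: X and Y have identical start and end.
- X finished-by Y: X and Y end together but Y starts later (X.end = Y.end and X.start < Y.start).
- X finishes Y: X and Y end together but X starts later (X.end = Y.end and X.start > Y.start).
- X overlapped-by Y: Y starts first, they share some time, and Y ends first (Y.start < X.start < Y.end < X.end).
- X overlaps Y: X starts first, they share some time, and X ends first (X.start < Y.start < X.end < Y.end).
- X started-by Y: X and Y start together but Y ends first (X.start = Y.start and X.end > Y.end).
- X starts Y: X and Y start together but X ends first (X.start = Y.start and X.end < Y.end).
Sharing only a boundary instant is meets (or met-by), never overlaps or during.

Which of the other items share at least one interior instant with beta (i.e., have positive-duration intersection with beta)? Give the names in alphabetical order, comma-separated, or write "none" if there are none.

delta, epsilon, eta, gamma, zeta

Target beta = [May 15, May 19].
alpha [May 5, May 12] → before → no.
delta [May 18, May 23] → overlapped-by → yes.
epsilon [May 11, May 21] → contains → yes.
eta [May 18, May 25] → overlapped-by → yes.
gamma [May 12, May 20] → contains → yes.
iota [May 5, May 12] → before → no.
kappa [May 23, May 25] → after → no.
mu [May 11, May 15] → meets → no.
theta [May 1, May 5] → before → no.
zeta [May 9, May 18] → overlaps → yes.
Result: delta, epsilon, eta, gamma, zeta.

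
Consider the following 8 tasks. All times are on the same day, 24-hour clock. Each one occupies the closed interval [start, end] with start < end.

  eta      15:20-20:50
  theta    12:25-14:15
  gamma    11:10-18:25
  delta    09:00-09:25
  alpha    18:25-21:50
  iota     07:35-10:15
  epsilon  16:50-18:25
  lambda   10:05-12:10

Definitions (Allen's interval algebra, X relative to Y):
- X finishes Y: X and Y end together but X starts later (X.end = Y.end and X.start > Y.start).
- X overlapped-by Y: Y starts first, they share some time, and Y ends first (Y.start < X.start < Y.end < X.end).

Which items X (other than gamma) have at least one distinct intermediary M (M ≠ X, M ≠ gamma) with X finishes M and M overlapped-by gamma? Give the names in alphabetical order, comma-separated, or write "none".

none

Target gamma = [11:10, 18:25].
Intermediaries M with M overlapped-by gamma: eta.
Via eta — items with X finishes eta: none.
Union: none.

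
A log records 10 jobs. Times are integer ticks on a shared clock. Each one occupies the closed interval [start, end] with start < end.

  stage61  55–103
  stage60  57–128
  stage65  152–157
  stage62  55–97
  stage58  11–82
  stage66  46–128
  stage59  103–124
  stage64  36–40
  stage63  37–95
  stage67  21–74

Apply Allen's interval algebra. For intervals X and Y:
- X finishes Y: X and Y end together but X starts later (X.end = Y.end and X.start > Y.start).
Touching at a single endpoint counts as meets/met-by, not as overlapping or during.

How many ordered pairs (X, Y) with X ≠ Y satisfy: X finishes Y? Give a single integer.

Checking all 90 ordered pairs for relation 'finishes'; matching pairs in alphabetical order:
(stage60, stage66): stage60 finishes stage66 ✓
Count: 1.

1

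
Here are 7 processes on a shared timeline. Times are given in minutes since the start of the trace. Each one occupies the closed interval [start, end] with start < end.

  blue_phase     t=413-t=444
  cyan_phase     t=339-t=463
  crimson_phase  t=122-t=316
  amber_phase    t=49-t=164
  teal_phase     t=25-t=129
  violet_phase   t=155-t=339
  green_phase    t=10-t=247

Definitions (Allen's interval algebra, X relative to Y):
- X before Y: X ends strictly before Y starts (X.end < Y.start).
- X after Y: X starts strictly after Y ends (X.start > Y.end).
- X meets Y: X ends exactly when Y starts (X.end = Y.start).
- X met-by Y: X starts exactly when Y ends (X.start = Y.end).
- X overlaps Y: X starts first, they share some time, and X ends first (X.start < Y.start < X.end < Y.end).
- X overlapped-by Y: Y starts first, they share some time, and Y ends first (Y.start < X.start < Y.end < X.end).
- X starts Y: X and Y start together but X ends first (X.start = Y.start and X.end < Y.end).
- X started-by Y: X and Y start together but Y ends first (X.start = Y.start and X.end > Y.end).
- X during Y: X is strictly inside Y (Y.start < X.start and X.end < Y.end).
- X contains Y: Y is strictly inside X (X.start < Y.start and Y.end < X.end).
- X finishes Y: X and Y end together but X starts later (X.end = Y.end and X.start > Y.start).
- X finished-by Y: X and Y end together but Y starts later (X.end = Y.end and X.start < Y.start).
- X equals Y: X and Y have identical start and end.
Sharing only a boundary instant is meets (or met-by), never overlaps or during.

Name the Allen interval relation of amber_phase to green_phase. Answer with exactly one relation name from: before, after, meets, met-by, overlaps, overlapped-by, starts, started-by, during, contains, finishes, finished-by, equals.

during

amber_phase = [t=49, t=164]; green_phase = [t=10, t=247].
Compare endpoints: amber_phase.start > green_phase.start, amber_phase.start < green_phase.end, amber_phase.end > green_phase.start, amber_phase.end < green_phase.end.
That pattern is 'during'.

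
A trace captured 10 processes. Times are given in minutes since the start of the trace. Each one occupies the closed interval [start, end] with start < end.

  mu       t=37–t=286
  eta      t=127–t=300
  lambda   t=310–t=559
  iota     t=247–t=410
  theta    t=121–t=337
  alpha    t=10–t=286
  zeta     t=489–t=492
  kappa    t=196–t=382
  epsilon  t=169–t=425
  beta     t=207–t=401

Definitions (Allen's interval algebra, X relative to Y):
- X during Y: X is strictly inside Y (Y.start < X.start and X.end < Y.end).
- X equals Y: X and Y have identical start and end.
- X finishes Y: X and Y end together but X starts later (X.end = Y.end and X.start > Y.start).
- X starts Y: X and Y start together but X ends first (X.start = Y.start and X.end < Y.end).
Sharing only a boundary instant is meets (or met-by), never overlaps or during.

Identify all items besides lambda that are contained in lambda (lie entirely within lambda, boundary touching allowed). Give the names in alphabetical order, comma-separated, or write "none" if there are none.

Target lambda = [t=310, t=559].
alpha [t=10, t=286] → before → no.
beta [t=207, t=401] → overlaps → no.
epsilon [t=169, t=425] → overlaps → no.
eta [t=127, t=300] → before → no.
iota [t=247, t=410] → overlaps → no.
kappa [t=196, t=382] → overlaps → no.
mu [t=37, t=286] → before → no.
theta [t=121, t=337] → overlaps → no.
zeta [t=489, t=492] → during → yes.
Result: zeta.

zeta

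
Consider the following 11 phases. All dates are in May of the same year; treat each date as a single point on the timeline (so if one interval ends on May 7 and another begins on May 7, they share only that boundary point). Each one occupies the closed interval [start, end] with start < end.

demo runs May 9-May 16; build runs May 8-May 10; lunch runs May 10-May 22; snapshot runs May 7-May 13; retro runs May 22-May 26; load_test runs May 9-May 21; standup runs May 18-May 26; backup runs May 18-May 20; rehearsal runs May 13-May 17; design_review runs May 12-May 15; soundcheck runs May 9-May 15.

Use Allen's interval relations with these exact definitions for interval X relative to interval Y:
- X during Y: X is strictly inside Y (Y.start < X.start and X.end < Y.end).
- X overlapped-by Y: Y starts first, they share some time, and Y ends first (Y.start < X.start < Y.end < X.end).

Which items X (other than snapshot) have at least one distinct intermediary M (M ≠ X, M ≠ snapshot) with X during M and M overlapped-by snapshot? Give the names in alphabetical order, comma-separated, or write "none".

backup, design_review, rehearsal

Target snapshot = [May 7, May 13].
Intermediaries M with M overlapped-by snapshot: demo, design_review, load_test, lunch, soundcheck.
Via demo — items with X during demo: design_review.
Via design_review — items with X during design_review: none.
Via load_test — items with X during load_test: backup, design_review, rehearsal.
Via lunch — items with X during lunch: backup, design_review, rehearsal.
Via soundcheck — items with X during soundcheck: none.
Union: backup, design_review, rehearsal.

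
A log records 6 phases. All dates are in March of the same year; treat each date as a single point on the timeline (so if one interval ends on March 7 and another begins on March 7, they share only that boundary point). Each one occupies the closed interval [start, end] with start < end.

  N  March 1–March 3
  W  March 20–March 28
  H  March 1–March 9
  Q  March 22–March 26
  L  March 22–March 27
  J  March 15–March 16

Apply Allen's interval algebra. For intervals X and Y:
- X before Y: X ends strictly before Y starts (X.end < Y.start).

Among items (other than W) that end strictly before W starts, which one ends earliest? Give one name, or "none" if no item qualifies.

Target W = [March 20, March 28].
H [March 1, March 9] → before → candidate.
J [March 15, March 16] → before → candidate.
L [March 22, March 27] → during → excluded.
N [March 1, March 3] → before → candidate.
Q [March 22, March 26] → during → excluded.
Among candidates, earliest end is March 3 → N.

N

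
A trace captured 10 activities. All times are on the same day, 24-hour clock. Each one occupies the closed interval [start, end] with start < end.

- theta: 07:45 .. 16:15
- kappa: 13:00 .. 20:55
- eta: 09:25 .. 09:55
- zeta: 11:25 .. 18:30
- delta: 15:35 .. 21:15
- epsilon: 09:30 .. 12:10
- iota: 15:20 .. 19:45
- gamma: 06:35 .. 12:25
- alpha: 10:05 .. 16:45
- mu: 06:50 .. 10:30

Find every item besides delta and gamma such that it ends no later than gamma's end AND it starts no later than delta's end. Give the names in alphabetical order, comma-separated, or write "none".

Conditions: its end is no later than gamma's end (X.end <= 12:25) AND its start is no later than delta's end (X.start <= 21:15).
alpha: end 16:45 <= 12:25? ✗; start 10:05 <= 21:15? ✓ → no.
epsilon: end 12:10 <= 12:25? ✓; start 09:30 <= 21:15? ✓ → yes.
eta: end 09:55 <= 12:25? ✓; start 09:25 <= 21:15? ✓ → yes.
iota: end 19:45 <= 12:25? ✗; start 15:20 <= 21:15? ✓ → no.
kappa: end 20:55 <= 12:25? ✗; start 13:00 <= 21:15? ✓ → no.
mu: end 10:30 <= 12:25? ✓; start 06:50 <= 21:15? ✓ → yes.
theta: end 16:15 <= 12:25? ✗; start 07:45 <= 21:15? ✓ → no.
zeta: end 18:30 <= 12:25? ✗; start 11:25 <= 21:15? ✓ → no.
Result: epsilon, eta, mu.

epsilon, eta, mu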